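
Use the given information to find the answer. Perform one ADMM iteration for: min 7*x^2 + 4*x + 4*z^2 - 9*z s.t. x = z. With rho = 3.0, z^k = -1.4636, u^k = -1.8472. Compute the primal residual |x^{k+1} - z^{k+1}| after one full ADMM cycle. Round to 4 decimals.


ADMM iteration with rho = 3.0, z^k = -1.4636, u^k = -1.8472
Step 1: x-update.
Minimize 7*x^2 + 4*x + (3.0/2)*(x + 1.4636 - 1.8472)^2
FOC: (2*7 + 3.0)*x = -4 + 3.0*(-1.4636 + 1.8472)
x^{k+1} = -0.1676
Step 2: z-update.
Minimize 4*z^2 - 9*z + (3.0/2)*(-0.1676 - z - 1.8472)^2
FOC: (2*4 + 3.0)*z = 9 + 3.0*(-0.1676 - 1.8472)
z^{k+1} = 0.2687
Step 3: u-update.
u^{k+1} = -1.8472 - 0.1676 - 0.2687 = -2.2835
Step 4: Primal residual = |-0.1676 - 0.2687| = 0.4363


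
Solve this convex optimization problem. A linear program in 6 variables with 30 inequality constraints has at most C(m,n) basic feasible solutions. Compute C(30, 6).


Each vertex corresponds to some choice of n active constraints out of m, so the number of vertices is at most C(m, n) = m! / (n!(m-n)!).
m = 30, n = 6
Numerator: 30 * 29 * 28 * 27 * 26 * 25
Denominator: 6! = 720
C(30, 6) = 593775


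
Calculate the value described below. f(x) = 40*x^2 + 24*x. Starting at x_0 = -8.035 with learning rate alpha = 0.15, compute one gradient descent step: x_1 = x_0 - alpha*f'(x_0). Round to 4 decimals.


We compute the gradient at x_0 and apply the update.
f'(x) = 80*x + 24
f'(-8.035) = 80*-8.035 + 24 = -618.8
x_1 = -8.035 - 0.15*-618.8 = 84.785


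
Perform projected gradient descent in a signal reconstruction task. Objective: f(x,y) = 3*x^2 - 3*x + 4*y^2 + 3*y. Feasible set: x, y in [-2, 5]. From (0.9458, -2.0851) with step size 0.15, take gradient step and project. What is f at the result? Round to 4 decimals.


Step 1: Compute gradient at (0.9458, -2.0851).
grad_x = 2*3*0.9458 - 3 = 2.6748
grad_y = 2*4*-2.0851 + 3 = -13.6808
Step 2: Gradient step.
x_raw = 0.9458 - 0.15*2.6748 = 0.5446
y_raw = -2.0851 - 0.15*-13.6808 = -0.033
Step 3: Project onto [-2, 5].
x_proj = clip(0.5446) = 0.5446
y_proj = clip(-0.033) = -0.033
Step 4: Evaluate f.
f(0.5446, -0.033) = -0.8386


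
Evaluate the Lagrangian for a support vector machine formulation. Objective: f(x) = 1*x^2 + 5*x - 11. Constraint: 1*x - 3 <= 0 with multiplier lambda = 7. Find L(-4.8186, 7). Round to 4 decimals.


Step 1: Evaluate f(x).
f(-4.8186) = 1*(-4.8186)^2 + 5*(-4.8186) - 11 = -11.8741
Step 2: Evaluate g(x).
g(-4.8186) = 1*-4.8186 - 3 = -7.8186
Step 3: Compute Lagrangian.
L = -11.8741 + 7*-7.8186 = -66.6043


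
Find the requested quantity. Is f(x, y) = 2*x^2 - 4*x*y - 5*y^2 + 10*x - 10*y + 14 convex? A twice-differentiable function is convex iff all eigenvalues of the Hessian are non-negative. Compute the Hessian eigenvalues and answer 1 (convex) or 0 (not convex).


The Hessian of f(x,y) = 2*x^2 - 4*x*y - 5*y^2 + 10*x - 10*y + 14 is:
H = [[4, -4], [-4, -10]]
Trace = 4 - 10 = -6
Determinant = 4*-10 - (-4)^2 = -56
Discriminant = (-6)^2 - 4*-56 = 260.0
Eigenvalues: lambda_1 = -11.0623, lambda_2 = 5.0623
The function is not convex.

0


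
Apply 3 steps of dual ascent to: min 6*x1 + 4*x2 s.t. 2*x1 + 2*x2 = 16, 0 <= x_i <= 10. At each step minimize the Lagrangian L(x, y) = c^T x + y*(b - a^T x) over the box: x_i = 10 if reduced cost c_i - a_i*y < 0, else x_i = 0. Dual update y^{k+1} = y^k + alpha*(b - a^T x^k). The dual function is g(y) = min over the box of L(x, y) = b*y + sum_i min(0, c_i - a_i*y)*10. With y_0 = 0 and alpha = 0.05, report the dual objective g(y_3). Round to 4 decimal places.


Dual ascent for LP: min 6*x1 + 4*x2, 2*x1 + 2*x2 = 16, 0 <= x_i <= 10
Step 1: y^k = 0.0, reduced costs: (6.0, 4.0)
  x^k = (0.0, 0.0), subgradient = b - a^T x = 16.0
  y^{k+1} = 0.0 + 0.05*16.0 = 0.8
Step 2: y^k = 0.8, reduced costs: (4.4, 2.4)
  x^k = (0.0, 0.0), subgradient = b - a^T x = 16.0
  y^{k+1} = 0.8 + 0.05*16.0 = 1.6
Step 3: y^k = 1.6, reduced costs: (2.8, 0.8)
  x^k = (0.0, 0.0), subgradient = b - a^T x = 16.0
  y^{k+1} = 1.6 + 0.05*16.0 = 2.4
Dual objective at y_3 = 2.4: reduced costs (1.2, -0.8), box minimizer x = (0.0, 10.0)
g(y_3) = b*y + (c1 - a1*y)*x1 + (c2 - a2*y)*x2 = 16*2.4 + 1.2*0.0 + (-0.8)*10.0 = 38.4 + 0.0 - 8.0 = 30.4


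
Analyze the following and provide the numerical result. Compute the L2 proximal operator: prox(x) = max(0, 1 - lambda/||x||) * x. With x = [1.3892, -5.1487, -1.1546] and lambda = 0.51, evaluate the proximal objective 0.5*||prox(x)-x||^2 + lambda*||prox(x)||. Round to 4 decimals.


Step 1: Compute ||x||.
||x|| = 5.4564
Step 2: Compute scaling factor.
scale = max(0, 1 - 0.51/5.4564) = 0.9065
Step 3: prox(x) = [1.2594, -4.6675, -1.0467]
||prox(x)|| = 4.9464
Step 4: Proximal objective.
0.5*||prox-x||^2 = 0.1301
lambda*||prox|| = 2.5227
Total = 2.6527


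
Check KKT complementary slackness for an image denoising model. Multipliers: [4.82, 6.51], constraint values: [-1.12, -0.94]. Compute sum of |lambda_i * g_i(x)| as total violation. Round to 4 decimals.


KKT complementary slackness check:
lambda_1 * g_1 = 4.82 * -1.12 = -5.3984
lambda_2 * g_2 = 6.51 * -0.94 = -6.1194
Total violation = 5.3984 + 6.1194 = 11.5178


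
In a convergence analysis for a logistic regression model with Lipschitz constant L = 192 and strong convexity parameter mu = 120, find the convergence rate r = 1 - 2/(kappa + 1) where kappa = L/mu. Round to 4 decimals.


Step 1: Compute the condition number.
kappa = L/mu = 192/120 = 1.6
Step 2: Compute the convergence rate.
r = 1 - 2/(kappa + 1) = 1 - 2*mu/(L + mu) = (L - mu)/(L + mu) = 72/312 = 0.2308


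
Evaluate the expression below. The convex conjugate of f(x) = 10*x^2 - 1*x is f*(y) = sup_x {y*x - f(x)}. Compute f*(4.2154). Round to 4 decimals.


f*(y) = sup_x {y*x - a*x^2 - b*x} = sup_x {(y-b)*x - a*x^2}
FOC: (y - b) - 2a*x = 0 => x* = (y - b)/(2a)
x* = (4.2154 + 1)/(2*10) = 0.2608
f*(4.2154) = (y-b)^2/(4a) = (4.2154 + 1)^2/(4*10)
= 27.2004/40 = 0.68


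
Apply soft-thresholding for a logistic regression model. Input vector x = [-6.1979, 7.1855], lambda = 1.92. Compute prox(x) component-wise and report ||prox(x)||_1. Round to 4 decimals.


Soft-thresholding with lambda = 1.92:
prox(-6.1979) = sign(-6.1979)*max(|-6.1979| - 1.92, 0) = -4.2779
prox(7.1855) = sign(7.1855)*max(|7.1855| - 1.92, 0) = 5.2655
prox(x) = [-4.2779, 5.2655]
||prox(x)||_1 = 4.2779 + 5.2655 = 9.5434


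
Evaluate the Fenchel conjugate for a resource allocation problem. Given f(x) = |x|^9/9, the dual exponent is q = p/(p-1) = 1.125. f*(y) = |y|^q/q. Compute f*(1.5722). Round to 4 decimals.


The conjugate exponent q satisfies 1/p + 1/q = 1.
p = 9, so q = 9/(9 - 1) = 1.125
|y|^q = 1.5722^1.125 = 1.6637
f*(1.5722) = 1.6637 / 1.125 = 1.4788


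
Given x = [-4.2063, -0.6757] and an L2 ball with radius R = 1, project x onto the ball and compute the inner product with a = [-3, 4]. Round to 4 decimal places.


Step 1: Compute ||x|| (intermediates to 6 decimals).
||x|| = sqrt((-4.2063)^2 + (-0.6757)^2) = 4.260227
Step 2: Project.
Since ||x|| > R, scale = R/||x|| = 1/4.260227 = 0.234729, proj(x) = scale * x
proj(x) = [-0.987341, -0.158606]
Step 3: Dot product.
a^T * proj(x) = -3*(-0.987341) + 4*(-0.158606) = 2.3276


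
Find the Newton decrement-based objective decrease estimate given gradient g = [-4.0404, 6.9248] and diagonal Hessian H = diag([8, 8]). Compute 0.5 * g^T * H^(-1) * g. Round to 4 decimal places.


Step 1: H is diagonal, so H^(-1) * g = [-0.5051, 0.8656].
Step 2: g^T H^(-1) g = sum_i g_i^2 / H_ii
  = (-4.0404)^2/8 + (6.9248)^2/8
  = 2.0406 + 5.9941 = 8.0347
Step 3: Objective decrease = 0.5 * g^T H^(-1) g = 4.0174


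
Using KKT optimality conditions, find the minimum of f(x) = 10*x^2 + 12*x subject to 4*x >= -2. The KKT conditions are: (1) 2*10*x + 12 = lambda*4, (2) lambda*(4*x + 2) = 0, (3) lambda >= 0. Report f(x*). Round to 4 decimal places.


Step 1: Try lambda = 0 (constraint inactive).
x_unc = -12/(2*10) = -0.6
Check: 4*-0.6 = -2.4 < -2 -- violated!
Step 2: Constraint must be active: 4*x = -2
x* = -2/4 = -0.5
lambda = (2*10*(-0.5) + 12)/4 = 0.5
Step 3: Compute optimal value.
f(x*) = 10*(-0.5)^2 + 12*(-0.5) = -3.5


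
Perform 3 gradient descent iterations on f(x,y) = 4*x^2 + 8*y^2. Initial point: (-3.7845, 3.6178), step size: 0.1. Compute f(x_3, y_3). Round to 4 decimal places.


Gradient descent on f(x,y) = 4*x^2 + 8*y^2.
Starting point: (-3.7845, 3.6178), alpha = 0.1
Step 1: grad_x = 2*4*-3.7845 = -30.276, grad_y = 2*8*3.6178 = 57.8848
  x_1 = -3.7845 - 0.1*-30.276 = -0.7569
  y_1 = 3.6178 - 0.1*57.8848 = -2.1707
Step 2: grad_x = 2*4*-0.7569 = -6.0552, grad_y = 2*8*-2.1707 = -34.7309
  x_2 = -0.7569 - 0.1*-6.0552 = -0.1514
  y_2 = -2.1707 - 0.1*-34.7309 = 1.3024
Step 3: grad_x = 2*4*-0.1514 = -1.211, grad_y = 2*8*1.3024 = 20.8385
  x_3 = -0.1514 - 0.1*-1.211 = -0.0303
  y_3 = 1.3024 - 0.1*20.8385 = -0.7814
f(-0.0303, -0.7814) = 4*(-0.0303)^2 + 8*(-0.7814)^2 = 4.8889


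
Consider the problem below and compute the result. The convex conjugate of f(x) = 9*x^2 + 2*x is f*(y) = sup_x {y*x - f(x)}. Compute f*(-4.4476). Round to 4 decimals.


f*(y) = sup_x {y*x - a*x^2 - b*x} = sup_x {(y-b)*x - a*x^2}
FOC: (y - b) - 2a*x = 0 => x* = (y - b)/(2a)
x* = (-4.4476 - 2)/(2*9) = -0.3582
f*(-4.4476) = (y-b)^2/(4a) = (-4.4476 - 2)^2/(4*9)
= 41.5715/36 = 1.1548


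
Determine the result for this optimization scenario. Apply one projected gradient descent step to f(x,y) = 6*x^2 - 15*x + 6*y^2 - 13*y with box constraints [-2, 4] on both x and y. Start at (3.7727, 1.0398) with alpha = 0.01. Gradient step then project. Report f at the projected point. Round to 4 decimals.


Step 1: Compute gradient at (3.7727, 1.0398).
grad_x = 2*6*3.7727 - 15 = 30.2724
grad_y = 2*6*1.0398 - 13 = -0.5224
Step 2: Gradient step.
x_raw = 3.7727 - 0.01*30.2724 = 3.47
y_raw = 1.0398 - 0.01*-0.5224 = 1.045
Step 3: Project onto [-2, 4].
x_proj = clip(3.47) = 3.47
y_proj = clip(1.045) = 1.045
Step 4: Evaluate f.
f(3.47, 1.045) = 13.1619


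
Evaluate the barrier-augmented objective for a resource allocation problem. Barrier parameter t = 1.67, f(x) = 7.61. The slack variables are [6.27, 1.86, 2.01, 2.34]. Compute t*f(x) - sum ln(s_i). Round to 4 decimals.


Step 1: Compute log-barrier.
ln values: [1.8358, 0.6206, 0.6981, 0.8502]
phi = -(1.8358 + 0.6206 + 0.6981 + 0.8502) = -4.0046
Step 2: Compute augmented objective.
t*f(x) = 1.67*7.61 = 12.7087
Total = 12.7087 - 4.0046 = 8.7041


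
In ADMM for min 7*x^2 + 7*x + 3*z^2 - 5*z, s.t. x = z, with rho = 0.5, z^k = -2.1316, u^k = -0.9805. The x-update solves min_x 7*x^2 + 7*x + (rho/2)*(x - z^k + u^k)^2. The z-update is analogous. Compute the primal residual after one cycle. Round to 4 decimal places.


ADMM iteration with rho = 0.5, z^k = -2.1316, u^k = -0.9805
Step 1: x-update.
Minimize 7*x^2 + 7*x + (0.5/2)*(x + 2.1316 - 0.9805)^2
FOC: (2*7 + 0.5)*x = -7 + 0.5*(-2.1316 + 0.9805)
x^{k+1} = -0.5225
Step 2: z-update.
Minimize 3*z^2 - 5*z + (0.5/2)*(-0.5225 - z - 0.9805)^2
FOC: (2*3 + 0.5)*z = 5 + 0.5*(-0.5225 - 0.9805)
z^{k+1} = 0.6536
Step 3: u-update.
u^{k+1} = -0.9805 - 0.5225 - 0.6536 = -2.1566
Step 4: Primal residual = |-0.5225 - 0.6536| = 1.1761


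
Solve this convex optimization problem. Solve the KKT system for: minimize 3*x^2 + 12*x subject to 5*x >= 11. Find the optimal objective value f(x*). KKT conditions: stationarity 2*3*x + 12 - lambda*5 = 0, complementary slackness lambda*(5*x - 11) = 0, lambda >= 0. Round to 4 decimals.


Step 1: Try lambda = 0 (constraint inactive).
x_unc = -12/(2*3) = -2.0
Check: 5*-2.0 = -10.0 < 11 -- violated!
Step 2: Constraint must be active: 5*x = 11
x* = 11/5 = 2.2
lambda = (2*3*2.2 + 12)/5 = 5.04
Step 3: Compute optimal value.
f(x*) = 3*2.2^2 + 12*2.2 = 40.92


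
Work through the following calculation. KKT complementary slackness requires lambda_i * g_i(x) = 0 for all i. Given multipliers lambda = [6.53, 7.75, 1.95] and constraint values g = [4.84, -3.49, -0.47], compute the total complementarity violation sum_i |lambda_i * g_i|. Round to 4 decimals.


KKT complementary slackness check:
lambda_1 * g_1 = 6.53 * 4.84 = 31.6052
lambda_2 * g_2 = 7.75 * -3.49 = -27.0475
lambda_3 * g_3 = 1.95 * -0.47 = -0.9165
Total violation = 31.6052 + 27.0475 + 0.9165 = 59.5692


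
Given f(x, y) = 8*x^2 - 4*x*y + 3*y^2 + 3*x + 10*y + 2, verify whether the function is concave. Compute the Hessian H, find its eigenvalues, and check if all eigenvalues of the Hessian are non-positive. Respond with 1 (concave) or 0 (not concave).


The Hessian of f(x,y) = 8*x^2 - 4*x*y + 3*y^2 + 3*x + 10*y + 2 is:
H = [[16, -4], [-4, 6]]
Trace = 16 + 6 = 22
Determinant = 16*6 - (-4)^2 = 80
Discriminant = (22)^2 - 4*80 = 164.0
Eigenvalues: lambda_1 = 4.5969, lambda_2 = 17.4031
The function is not concave.

0


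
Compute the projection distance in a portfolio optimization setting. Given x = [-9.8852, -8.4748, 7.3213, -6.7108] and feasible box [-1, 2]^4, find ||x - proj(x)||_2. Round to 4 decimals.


Project each component onto [-1, 2].
clip(-9.8852) = -1.0, clip(-8.4748) = -1.0, clip(7.3213) = 2.0, clip(-6.7108) = -1.0
Projection = [-1.0, -1.0, 2.0, -1.0]
Squared diffs: [78.9468, 55.8726, 28.3162, 32.6132]
Distance = sqrt(195.7488) = 13.991


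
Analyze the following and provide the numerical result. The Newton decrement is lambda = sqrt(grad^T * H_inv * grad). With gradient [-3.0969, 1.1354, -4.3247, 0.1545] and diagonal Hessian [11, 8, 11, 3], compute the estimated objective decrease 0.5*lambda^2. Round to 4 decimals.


Step 1: H is diagonal, so H^(-1) * g = [-0.2815, 0.1419, -0.3932, 0.0515].
Step 2: g^T H^(-1) g = sum_i g_i^2 / H_ii
  = (-3.0969)^2/11 + (1.1354)^2/8 + (-4.3247)^2/11 + (0.1545)^2/3
  = 0.8719 + 0.1611 + 1.7003 + 0.008 = 2.7413
Step 3: Objective decrease = 0.5 * g^T H^(-1) g = 1.3706


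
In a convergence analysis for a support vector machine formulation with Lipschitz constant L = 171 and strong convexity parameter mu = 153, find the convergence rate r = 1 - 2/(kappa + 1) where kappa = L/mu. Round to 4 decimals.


Step 1: Compute the condition number.
kappa = L/mu = 171/153 = 1.1176
Step 2: Compute the convergence rate.
r = 1 - 2/(kappa + 1) = 1 - 2*mu/(L + mu) = (L - mu)/(L + mu) = 18/324 = 0.0556


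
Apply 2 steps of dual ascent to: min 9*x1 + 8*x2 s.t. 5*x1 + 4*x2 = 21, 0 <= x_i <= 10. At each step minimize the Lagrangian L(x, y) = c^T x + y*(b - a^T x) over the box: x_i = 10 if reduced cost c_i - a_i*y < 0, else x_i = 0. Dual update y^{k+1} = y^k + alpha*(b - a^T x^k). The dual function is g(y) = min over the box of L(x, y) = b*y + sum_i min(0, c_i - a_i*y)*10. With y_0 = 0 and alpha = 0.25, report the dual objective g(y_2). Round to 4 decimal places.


Dual ascent for LP: min 9*x1 + 8*x2, 5*x1 + 4*x2 = 21, 0 <= x_i <= 10
Step 1: y^k = 0.0, reduced costs: (9.0, 8.0)
  x^k = (0.0, 0.0), subgradient = b - a^T x = 21.0
  y^{k+1} = 0.0 + 0.25*21.0 = 5.25
Step 2: y^k = 5.25, reduced costs: (-17.25, -13.0)
  x^k = (10.0, 10.0), subgradient = b - a^T x = -69.0
  y^{k+1} = 5.25 + 0.25*-69.0 = -12.0
Dual objective at y_2 = -12.0: reduced costs (69.0, 56.0), box minimizer x = (0.0, 0.0)
g(y_2) = b*y + (c1 - a1*y)*x1 + (c2 - a2*y)*x2 = 21*(-12.0) + 69.0*0.0 + 56.0*0.0 = -252.0 + 0.0 + 0.0 = -252.0


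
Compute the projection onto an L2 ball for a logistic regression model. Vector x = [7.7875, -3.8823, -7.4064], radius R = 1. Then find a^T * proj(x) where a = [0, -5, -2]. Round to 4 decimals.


Step 1: Compute ||x|| (intermediates to 6 decimals).
||x|| = sqrt(7.7875^2 + (-3.8823)^2 + (-7.4064)^2) = 11.426818
Step 2: Project.
Since ||x|| > R, scale = R/||x|| = 1/11.426818 = 0.087513, proj(x) = scale * x
proj(x) = [0.681507, -0.339752, -0.648156]
Step 3: Dot product.
a^T * proj(x) = 0*0.681507 - 5*(-0.339752) - 2*(-0.648156) = 2.9951


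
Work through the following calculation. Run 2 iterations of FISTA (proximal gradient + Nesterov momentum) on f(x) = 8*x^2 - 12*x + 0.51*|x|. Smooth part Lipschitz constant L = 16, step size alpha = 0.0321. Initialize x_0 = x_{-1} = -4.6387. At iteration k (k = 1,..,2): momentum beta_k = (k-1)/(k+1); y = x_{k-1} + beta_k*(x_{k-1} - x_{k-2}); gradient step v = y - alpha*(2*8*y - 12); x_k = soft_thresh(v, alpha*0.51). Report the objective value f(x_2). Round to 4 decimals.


FISTA on f(x) = 8*x^2 - 12*x + 0.51*|x|
L = 16, alpha = 0.0321
Iteration 1: beta = 0.0, y = -4.6387 + 0.0*(-4.6387 + 4.6387) = -4.6387
  grad(y) = -86.2192, v = y - alpha*grad = -1.8711
  prox(v) = soft_thresh(-1.8711, 0.0164) = -1.8547
Iteration 2: beta = 0.3333, y = -1.8547 + 0.3333*(-1.8547 + 4.6387) = -0.9267
  grad(y) = -26.827, v = y - alpha*grad = -0.0655
  prox(v) = soft_thresh(-0.0655, 0.0164) = -0.0492
f(x_2) = 8*(-0.0492)^2 - 12*(-0.0492) + 0.51*|-0.0492| = 0.6345


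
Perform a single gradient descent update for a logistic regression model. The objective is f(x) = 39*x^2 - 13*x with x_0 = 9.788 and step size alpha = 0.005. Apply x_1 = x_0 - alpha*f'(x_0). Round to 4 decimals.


We compute the gradient at x_0 and apply the update.
f'(x) = 78*x - 13
f'(9.788) = 78*9.788 - 13 = 750.464
x_1 = 9.788 - 0.005*750.464 = 6.0357


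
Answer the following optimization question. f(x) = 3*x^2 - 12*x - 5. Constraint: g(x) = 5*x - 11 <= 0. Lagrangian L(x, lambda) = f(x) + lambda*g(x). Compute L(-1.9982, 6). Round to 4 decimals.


Step 1: Evaluate f(x).
f(-1.9982) = 3*(-1.9982)^2 - 12*(-1.9982) - 5 = 30.9568
Step 2: Evaluate g(x).
g(-1.9982) = 5*-1.9982 - 11 = -20.991
Step 3: Compute Lagrangian.
L = 30.9568 + 6*-20.991 = -94.9892


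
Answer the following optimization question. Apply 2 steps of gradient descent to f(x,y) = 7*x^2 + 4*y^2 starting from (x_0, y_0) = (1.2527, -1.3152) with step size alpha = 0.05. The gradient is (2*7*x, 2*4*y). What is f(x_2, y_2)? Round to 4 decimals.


Gradient descent on f(x,y) = 7*x^2 + 4*y^2.
Starting point: (1.2527, -1.3152), alpha = 0.05
Step 1: grad_x = 2*7*1.2527 = 17.5378, grad_y = 2*4*-1.3152 = -10.5216
  x_1 = 1.2527 - 0.05*17.5378 = 0.3758
  y_1 = -1.3152 - 0.05*-10.5216 = -0.7891
Step 2: grad_x = 2*7*0.3758 = 5.2613, grad_y = 2*4*-0.7891 = -6.313
  x_2 = 0.3758 - 0.05*5.2613 = 0.1127
  y_2 = -0.7891 - 0.05*-6.313 = -0.4735
f(0.1127, -0.4735) = 7*0.1127^2 + 4*(-0.4735)^2 = 0.9857


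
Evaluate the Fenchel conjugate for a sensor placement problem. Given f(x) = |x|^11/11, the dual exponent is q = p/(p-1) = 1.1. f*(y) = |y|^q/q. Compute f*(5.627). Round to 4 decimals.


The conjugate exponent q satisfies 1/p + 1/q = 1.
p = 11, so q = 11/(11 - 1) = 1.1
|y|^q = 5.627^1.1 = 6.6881
f*(5.627) = 6.6881 / 1.1 = 6.0801


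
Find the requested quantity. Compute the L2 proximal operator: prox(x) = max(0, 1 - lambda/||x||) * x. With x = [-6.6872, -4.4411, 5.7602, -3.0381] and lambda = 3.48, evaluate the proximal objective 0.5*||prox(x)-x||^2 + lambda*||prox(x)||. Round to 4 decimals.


Step 1: Compute ||x||.
||x|| = 10.3369
Step 2: Compute scaling factor.
scale = max(0, 1 - 3.48/10.3369) = 0.6633
Step 3: prox(x) = [-4.4359, -2.946, 3.821, -2.0153]
||prox(x)|| = 6.8569
Step 4: Proximal objective.
0.5*||prox-x||^2 = 6.0552
lambda*||prox|| = 23.862
Total = 29.9173


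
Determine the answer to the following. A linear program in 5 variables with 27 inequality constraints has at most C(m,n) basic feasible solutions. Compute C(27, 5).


Each vertex corresponds to some choice of n active constraints out of m, so the number of vertices is at most C(m, n) = m! / (n!(m-n)!).
m = 27, n = 5
Numerator: 27 * 26 * 25 * 24 * 23
Denominator: 5! = 120
C(27, 5) = 80730


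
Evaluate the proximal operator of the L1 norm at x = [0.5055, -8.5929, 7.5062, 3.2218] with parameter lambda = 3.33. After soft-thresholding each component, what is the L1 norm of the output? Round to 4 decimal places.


Soft-thresholding with lambda = 3.33:
prox(0.5055) = sign(0.5055)*max(|0.5055| - 3.33, 0) = 0.0
prox(-8.5929) = sign(-8.5929)*max(|-8.5929| - 3.33, 0) = -5.2629
prox(7.5062) = sign(7.5062)*max(|7.5062| - 3.33, 0) = 4.1762
prox(3.2218) = sign(3.2218)*max(|3.2218| - 3.33, 0) = 0.0
prox(x) = [0.0, -5.2629, 4.1762, 0.0]
||prox(x)||_1 = 0.0 + 5.2629 + 4.1762 + 0.0 = 9.4391


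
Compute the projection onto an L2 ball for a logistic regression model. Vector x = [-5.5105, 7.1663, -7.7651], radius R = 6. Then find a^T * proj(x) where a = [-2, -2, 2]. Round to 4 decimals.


Step 1: Compute ||x|| (intermediates to 6 decimals).
||x|| = sqrt((-5.5105)^2 + 7.1663^2 + (-7.7651)^2) = 11.917141
Step 2: Project.
Since ||x|| > R, scale = R/||x|| = 6/11.917141 = 0.503476, proj(x) = scale * x
proj(x) = [-2.774404, 3.60806, -3.909541]
Step 3: Dot product.
a^T * proj(x) = -2*(-2.774404) - 2*3.60806 + 2*(-3.909541) = -9.4864


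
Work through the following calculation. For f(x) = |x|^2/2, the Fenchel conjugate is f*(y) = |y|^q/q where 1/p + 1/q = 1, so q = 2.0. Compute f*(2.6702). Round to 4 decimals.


The conjugate exponent q satisfies 1/p + 1/q = 1.
p = 2, so q = 2/(2 - 1) = 2.0
|y|^q = 2.6702^2.0 = 7.13
f*(2.6702) = 7.13 / 2.0 = 3.565


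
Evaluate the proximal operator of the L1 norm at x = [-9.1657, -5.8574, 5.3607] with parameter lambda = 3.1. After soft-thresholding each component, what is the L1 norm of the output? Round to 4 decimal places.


Soft-thresholding with lambda = 3.1:
prox(-9.1657) = sign(-9.1657)*max(|-9.1657| - 3.1, 0) = -6.0657
prox(-5.8574) = sign(-5.8574)*max(|-5.8574| - 3.1, 0) = -2.7574
prox(5.3607) = sign(5.3607)*max(|5.3607| - 3.1, 0) = 2.2607
prox(x) = [-6.0657, -2.7574, 2.2607]
||prox(x)||_1 = 6.0657 + 2.7574 + 2.2607 = 11.0838


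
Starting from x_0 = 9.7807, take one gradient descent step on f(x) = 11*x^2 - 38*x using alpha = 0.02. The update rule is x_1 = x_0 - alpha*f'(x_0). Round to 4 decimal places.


We compute the gradient at x_0 and apply the update.
f'(x) = 22*x - 38
f'(9.7807) = 22*9.7807 - 38 = 177.1754
x_1 = 9.7807 - 0.02*177.1754 = 6.2372


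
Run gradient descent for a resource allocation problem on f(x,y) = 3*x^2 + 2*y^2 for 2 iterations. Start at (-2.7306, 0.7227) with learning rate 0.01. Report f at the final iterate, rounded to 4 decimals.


Gradient descent on f(x,y) = 3*x^2 + 2*y^2.
Starting point: (-2.7306, 0.7227), alpha = 0.01
Step 1: grad_x = 2*3*-2.7306 = -16.3836, grad_y = 2*2*0.7227 = 2.8908
  x_1 = -2.7306 - 0.01*-16.3836 = -2.5668
  y_1 = 0.7227 - 0.01*2.8908 = 0.6938
Step 2: grad_x = 2*3*-2.5668 = -15.4006, grad_y = 2*2*0.6938 = 2.7752
  x_2 = -2.5668 - 0.01*-15.4006 = -2.4128
  y_2 = 0.6938 - 0.01*2.7752 = 0.666
f(-2.4128, 0.666) = 3*(-2.4128)^2 + 2*0.666^2 = 18.3514


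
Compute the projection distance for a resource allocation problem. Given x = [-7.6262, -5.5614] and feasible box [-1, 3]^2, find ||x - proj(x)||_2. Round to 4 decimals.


Project each component onto [-1, 3].
clip(-7.6262) = -1.0, clip(-5.5614) = -1.0
Projection = [-1.0, -1.0]
Squared diffs: [43.9065, 20.8064]
Distance = sqrt(64.7129) = 8.0444


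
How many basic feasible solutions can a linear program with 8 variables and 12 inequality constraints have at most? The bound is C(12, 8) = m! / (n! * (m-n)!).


Each vertex corresponds to some choice of n active constraints out of m, so the number of vertices is at most C(m, n) = m! / (n!(m-n)!).
m = 12, n = 8
Numerator: 12 * 11 * 10 * 9 * 8 * 7 * 6 * 5
Denominator: 8! = 40320
C(12, 8) = 495


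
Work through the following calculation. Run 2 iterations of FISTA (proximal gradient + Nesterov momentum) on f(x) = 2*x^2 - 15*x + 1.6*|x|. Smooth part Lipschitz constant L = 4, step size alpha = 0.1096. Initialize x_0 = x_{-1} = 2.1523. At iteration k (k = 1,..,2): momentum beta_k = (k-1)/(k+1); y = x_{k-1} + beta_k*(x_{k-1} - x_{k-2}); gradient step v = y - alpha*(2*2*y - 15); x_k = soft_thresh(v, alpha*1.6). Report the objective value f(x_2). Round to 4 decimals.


FISTA on f(x) = 2*x^2 - 15*x + 1.6*|x|
L = 4, alpha = 0.1096
Iteration 1: beta = 0.0, y = 2.1523 + 0.0*(2.1523 - 2.1523) = 2.1523
  grad(y) = -6.3908, v = y - alpha*grad = 2.8527
  prox(v) = soft_thresh(2.8527, 0.1754) = 2.6774
Iteration 2: beta = 0.3333, y = 2.6774 + 0.3333*(2.6774 - 2.1523) = 2.8524
  grad(y) = -3.5904, v = y - alpha*grad = 3.2459
  prox(v) = soft_thresh(3.2459, 0.1754) = 3.0705
f(x_2) = 2*3.0705^2 - 15*3.0705 + 1.6*|3.0705| = -22.2888


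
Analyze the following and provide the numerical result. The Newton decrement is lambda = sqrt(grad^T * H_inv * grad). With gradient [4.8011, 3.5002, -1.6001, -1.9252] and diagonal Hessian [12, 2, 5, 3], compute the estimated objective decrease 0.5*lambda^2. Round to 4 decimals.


Step 1: H is diagonal, so H^(-1) * g = [0.4001, 1.7501, -0.32, -0.6417].
Step 2: g^T H^(-1) g = sum_i g_i^2 / H_ii
  = (4.8011)^2/12 + (3.5002)^2/2 + (-1.6001)^2/5 + (-1.9252)^2/3
  = 1.9209 + 6.1257 + 0.5121 + 1.2355 = 9.7941
Step 3: Objective decrease = 0.5 * g^T H^(-1) g = 4.8971


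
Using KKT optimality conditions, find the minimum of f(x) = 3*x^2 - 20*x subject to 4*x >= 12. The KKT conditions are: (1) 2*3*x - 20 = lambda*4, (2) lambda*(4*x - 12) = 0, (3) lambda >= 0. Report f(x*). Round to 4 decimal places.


Step 1: Try lambda = 0 (constraint inactive).
Stationarity: 2*3*x - 20 = 0
x* = 20/(2*3) = 10/3 = 3.3333 (rounded; the exact value 10/3 is used below)
Check constraint: 4*3.3333 = 13.3332 >= 12 -- satisfied.
Step 2: Compute optimal value.
f(x*) = 3*(10/3)^2 - 20*(10/3) = -33.3333


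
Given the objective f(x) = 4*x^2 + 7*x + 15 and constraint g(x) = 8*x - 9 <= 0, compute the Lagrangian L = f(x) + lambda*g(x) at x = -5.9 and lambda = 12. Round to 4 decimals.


Step 1: Evaluate f(x).
f(-5.9) = 4*(-5.9)^2 + 7*(-5.9) + 15 = 112.94
Step 2: Evaluate g(x).
g(-5.9) = 8*-5.9 - 9 = -56.2
Step 3: Compute Lagrangian.
L = 112.94 + 12*-56.2 = -561.46


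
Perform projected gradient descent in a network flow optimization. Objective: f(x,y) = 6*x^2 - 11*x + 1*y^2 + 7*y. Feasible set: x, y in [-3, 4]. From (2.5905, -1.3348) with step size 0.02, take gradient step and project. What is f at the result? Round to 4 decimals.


Step 1: Compute gradient at (2.5905, -1.3348).
grad_x = 2*6*2.5905 - 11 = 20.086
grad_y = 2*1*-1.3348 + 7 = 4.3304
Step 2: Gradient step.
x_raw = 2.5905 - 0.02*20.086 = 2.1888
y_raw = -1.3348 - 0.02*4.3304 = -1.4214
Step 3: Project onto [-3, 4].
x_proj = clip(2.1888) = 2.1888
y_proj = clip(-1.4214) = -1.4214
Step 4: Evaluate f.
f(2.1888, -1.4214) = -3.2615


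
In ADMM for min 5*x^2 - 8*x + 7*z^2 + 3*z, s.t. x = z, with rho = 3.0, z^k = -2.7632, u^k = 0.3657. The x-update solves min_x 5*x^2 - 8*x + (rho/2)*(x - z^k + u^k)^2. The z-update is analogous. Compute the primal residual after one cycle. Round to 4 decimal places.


ADMM iteration with rho = 3.0, z^k = -2.7632, u^k = 0.3657
Step 1: x-update.
Minimize 5*x^2 - 8*x + (3.0/2)*(x + 2.7632 + 0.3657)^2
FOC: (2*5 + 3.0)*x = 8 + 3.0*(-2.7632 - 0.3657)
x^{k+1} = -0.1067
Step 2: z-update.
Minimize 7*z^2 + 3*z + (3.0/2)*(-0.1067 - z + 0.3657)^2
FOC: (2*7 + 3.0)*z = -3 + 3.0*(-0.1067 + 0.3657)
z^{k+1} = -0.1308
Step 3: u-update.
u^{k+1} = 0.3657 - 0.1067 + 0.1308 = 0.3898
Step 4: Primal residual = |-0.1067 + 0.1308| = 0.0241


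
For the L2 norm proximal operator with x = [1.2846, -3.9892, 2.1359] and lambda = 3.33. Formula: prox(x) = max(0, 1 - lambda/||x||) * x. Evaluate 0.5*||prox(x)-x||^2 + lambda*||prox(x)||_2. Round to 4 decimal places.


Step 1: Compute ||x||.
||x|| = 4.7038
Step 2: Compute scaling factor.
scale = max(0, 1 - 3.33/4.7038) = 0.2921
Step 3: prox(x) = [0.3752, -1.1651, 0.6238]
||prox(x)|| = 1.3738
Step 4: Proximal objective.
0.5*||prox-x||^2 = 5.5445
lambda*||prox|| = 4.5748
Total = 10.1193


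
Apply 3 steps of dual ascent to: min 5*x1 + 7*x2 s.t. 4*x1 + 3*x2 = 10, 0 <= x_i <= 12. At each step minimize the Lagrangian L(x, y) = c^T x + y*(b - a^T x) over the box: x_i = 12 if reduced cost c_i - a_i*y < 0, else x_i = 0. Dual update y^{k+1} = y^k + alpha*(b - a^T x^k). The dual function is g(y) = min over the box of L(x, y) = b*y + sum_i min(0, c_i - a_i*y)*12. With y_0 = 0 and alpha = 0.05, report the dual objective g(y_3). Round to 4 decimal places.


Dual ascent for LP: min 5*x1 + 7*x2, 4*x1 + 3*x2 = 10, 0 <= x_i <= 12
Step 1: y^k = 0.0, reduced costs: (5.0, 7.0)
  x^k = (0.0, 0.0), subgradient = b - a^T x = 10.0
  y^{k+1} = 0.0 + 0.05*10.0 = 0.5
Step 2: y^k = 0.5, reduced costs: (3.0, 5.5)
  x^k = (0.0, 0.0), subgradient = b - a^T x = 10.0
  y^{k+1} = 0.5 + 0.05*10.0 = 1.0
Step 3: y^k = 1.0, reduced costs: (1.0, 4.0)
  x^k = (0.0, 0.0), subgradient = b - a^T x = 10.0
  y^{k+1} = 1.0 + 0.05*10.0 = 1.5
Dual objective at y_3 = 1.5: reduced costs (-1.0, 2.5), box minimizer x = (12.0, 0.0)
g(y_3) = b*y + (c1 - a1*y)*x1 + (c2 - a2*y)*x2 = 10*1.5 + (-1.0)*12.0 + 2.5*0.0 = 15.0 - 12.0 + 0.0 = 3.0


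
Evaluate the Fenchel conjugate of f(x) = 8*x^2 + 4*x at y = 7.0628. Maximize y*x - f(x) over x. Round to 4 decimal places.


f*(y) = sup_x {y*x - a*x^2 - b*x} = sup_x {(y-b)*x - a*x^2}
FOC: (y - b) - 2a*x = 0 => x* = (y - b)/(2a)
x* = (7.0628 - 4)/(2*8) = 0.1914
f*(7.0628) = (y-b)^2/(4a) = (7.0628 - 4)^2/(4*8)
= 9.3807/32 = 0.2931


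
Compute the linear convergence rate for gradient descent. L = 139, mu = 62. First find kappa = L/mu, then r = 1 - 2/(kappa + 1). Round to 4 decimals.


Step 1: Compute the condition number.
kappa = L/mu = 139/62 = 2.2419
Step 2: Compute the convergence rate.
r = 1 - 2/(kappa + 1) = 1 - 2*mu/(L + mu) = (L - mu)/(L + mu) = 77/201 = 0.3831


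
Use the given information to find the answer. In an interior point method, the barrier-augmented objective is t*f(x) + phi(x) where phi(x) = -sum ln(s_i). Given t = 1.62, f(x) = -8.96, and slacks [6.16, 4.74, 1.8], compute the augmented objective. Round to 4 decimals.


Step 1: Compute log-barrier.
ln values: [1.8181, 1.556, 0.5878]
phi = -(1.8181 + 1.556 + 0.5878) = -3.9619
Step 2: Compute augmented objective.
t*f(x) = 1.62*-8.96 = -14.5152
Total = -14.5152 - 3.9619 = -18.4771


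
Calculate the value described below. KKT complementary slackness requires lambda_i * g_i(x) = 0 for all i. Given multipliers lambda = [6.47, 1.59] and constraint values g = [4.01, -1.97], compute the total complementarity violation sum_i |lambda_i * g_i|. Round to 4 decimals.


KKT complementary slackness check:
lambda_1 * g_1 = 6.47 * 4.01 = 25.9447
lambda_2 * g_2 = 1.59 * -1.97 = -3.1323
Total violation = 25.9447 + 3.1323 = 29.077


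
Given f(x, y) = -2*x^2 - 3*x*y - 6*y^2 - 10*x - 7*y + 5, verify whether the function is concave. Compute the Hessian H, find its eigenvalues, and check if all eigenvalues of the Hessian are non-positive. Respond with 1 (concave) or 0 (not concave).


The Hessian of f(x,y) = -2*x^2 - 3*x*y - 6*y^2 - 10*x - 7*y + 5 is:
H = [[-4, -3], [-3, -12]]
Trace = -4 - 12 = -16
Determinant = -4*-12 - (-3)^2 = 39
Discriminant = (-16)^2 - 4*39 = 100.0
Eigenvalues: lambda_1 = -13.0, lambda_2 = -3.0
The function is concave.

1


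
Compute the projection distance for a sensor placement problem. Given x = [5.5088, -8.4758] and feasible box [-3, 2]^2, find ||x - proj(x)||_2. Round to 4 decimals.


Project each component onto [-3, 2].
clip(5.5088) = 2.0, clip(-8.4758) = -3.0
Projection = [2.0, -3.0]
Squared diffs: [12.3117, 29.9844]
Distance = sqrt(42.2961) = 6.5035


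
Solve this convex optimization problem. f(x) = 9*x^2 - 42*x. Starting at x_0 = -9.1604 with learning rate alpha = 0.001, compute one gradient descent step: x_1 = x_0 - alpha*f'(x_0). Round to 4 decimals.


We compute the gradient at x_0 and apply the update.
f'(x) = 18*x - 42
f'(-9.1604) = 18*-9.1604 - 42 = -206.8872
x_1 = -9.1604 - 0.001*-206.8872 = -8.9535


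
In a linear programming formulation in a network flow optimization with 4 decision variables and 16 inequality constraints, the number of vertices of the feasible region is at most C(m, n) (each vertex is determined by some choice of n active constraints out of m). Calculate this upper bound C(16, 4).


Each vertex corresponds to some choice of n active constraints out of m, so the number of vertices is at most C(m, n) = m! / (n!(m-n)!).
m = 16, n = 4
Numerator: 16 * 15 * 14 * 13
Denominator: 4! = 24
C(16, 4) = 1820


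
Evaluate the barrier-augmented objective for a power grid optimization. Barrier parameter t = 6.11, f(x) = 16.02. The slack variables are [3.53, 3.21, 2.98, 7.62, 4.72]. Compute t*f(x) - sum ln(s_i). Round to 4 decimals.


Step 1: Compute log-barrier.
ln values: [1.2613, 1.1663, 1.0919, 2.0308, 1.5518]
phi = -(1.2613 + 1.1663 + 1.0919 + 2.0308 + 1.5518) = -7.1021
Step 2: Compute augmented objective.
t*f(x) = 6.11*16.02 = 97.8822
Total = 97.8822 - 7.1021 = 90.7801


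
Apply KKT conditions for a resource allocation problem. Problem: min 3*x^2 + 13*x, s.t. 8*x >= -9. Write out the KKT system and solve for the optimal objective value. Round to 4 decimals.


Step 1: Try lambda = 0 (constraint inactive).
x_unc = -13/(2*3) = -2.1667
Check: 8*-2.1667 = -17.3336 < -9 -- violated!
Step 2: Constraint must be active: 8*x = -9
x* = -9/8 = -1.125
lambda = (2*3*(-1.125) + 13)/8 = 0.7813
Step 3: Compute optimal value.
f(x*) = 3*(-1.125)^2 + 13*(-1.125) = -10.8281


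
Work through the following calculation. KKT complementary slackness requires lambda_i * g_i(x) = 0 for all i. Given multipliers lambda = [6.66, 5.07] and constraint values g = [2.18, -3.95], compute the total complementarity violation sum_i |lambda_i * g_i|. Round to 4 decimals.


KKT complementary slackness check:
lambda_1 * g_1 = 6.66 * 2.18 = 14.5188
lambda_2 * g_2 = 5.07 * -3.95 = -20.0265
Total violation = 14.5188 + 20.0265 = 34.5453


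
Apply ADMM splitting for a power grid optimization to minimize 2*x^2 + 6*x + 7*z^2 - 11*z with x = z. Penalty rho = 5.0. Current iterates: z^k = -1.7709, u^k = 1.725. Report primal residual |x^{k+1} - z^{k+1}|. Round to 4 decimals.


ADMM iteration with rho = 5.0, z^k = -1.7709, u^k = 1.725
Step 1: x-update.
Minimize 2*x^2 + 6*x + (5.0/2)*(x + 1.7709 + 1.725)^2
FOC: (2*2 + 5.0)*x = -6 + 5.0*(-1.7709 - 1.725)
x^{k+1} = -2.6088
Step 2: z-update.
Minimize 7*z^2 - 11*z + (5.0/2)*(-2.6088 - z + 1.725)^2
FOC: (2*7 + 5.0)*z = 11 + 5.0*(-2.6088 + 1.725)
z^{k+1} = 0.3464
Step 3: u-update.
u^{k+1} = 1.725 - 2.6088 - 0.3464 = -1.2302
Step 4: Primal residual = |-2.6088 - 0.3464| = 2.9552


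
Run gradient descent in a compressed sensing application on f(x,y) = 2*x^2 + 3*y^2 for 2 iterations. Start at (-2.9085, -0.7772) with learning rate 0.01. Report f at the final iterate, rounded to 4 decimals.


Gradient descent on f(x,y) = 2*x^2 + 3*y^2.
Starting point: (-2.9085, -0.7772), alpha = 0.01
Step 1: grad_x = 2*2*-2.9085 = -11.634, grad_y = 2*3*-0.7772 = -4.6632
  x_1 = -2.9085 - 0.01*-11.634 = -2.7922
  y_1 = -0.7772 - 0.01*-4.6632 = -0.7306
Step 2: grad_x = 2*2*-2.7922 = -11.1686, grad_y = 2*3*-0.7306 = -4.3834
  x_2 = -2.7922 - 0.01*-11.1686 = -2.6805
  y_2 = -0.7306 - 0.01*-4.3834 = -0.6867
f(-2.6805, -0.6867) = 2*(-2.6805)^2 + 3*(-0.6867)^2 = 15.7847


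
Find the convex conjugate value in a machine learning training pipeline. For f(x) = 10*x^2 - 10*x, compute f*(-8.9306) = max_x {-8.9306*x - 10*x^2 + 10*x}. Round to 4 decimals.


f*(y) = sup_x {y*x - a*x^2 - b*x} = sup_x {(y-b)*x - a*x^2}
FOC: (y - b) - 2a*x = 0 => x* = (y - b)/(2a)
x* = (-8.9306 + 10)/(2*10) = 0.0535
f*(-8.9306) = (y-b)^2/(4a) = (-8.9306 + 10)^2/(4*10)
= 1.1436/40 = 0.0286


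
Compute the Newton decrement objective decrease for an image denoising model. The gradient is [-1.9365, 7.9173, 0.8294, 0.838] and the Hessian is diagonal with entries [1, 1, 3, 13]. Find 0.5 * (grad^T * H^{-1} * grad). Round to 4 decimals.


Step 1: H is diagonal, so H^(-1) * g = [-1.9365, 7.9173, 0.2765, 0.0645].
Step 2: g^T H^(-1) g = sum_i g_i^2 / H_ii
  = (-1.9365)^2/1 + (7.9173)^2/1 + (0.8294)^2/3 + (0.838)^2/13
  = 3.75 + 62.6836 + 0.2293 + 0.054 = 66.717
Step 3: Objective decrease = 0.5 * g^T H^(-1) g = 33.3585


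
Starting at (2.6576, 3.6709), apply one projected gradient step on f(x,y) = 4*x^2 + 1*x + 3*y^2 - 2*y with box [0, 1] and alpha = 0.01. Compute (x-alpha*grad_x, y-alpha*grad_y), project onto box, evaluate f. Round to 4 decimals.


Step 1: Compute gradient at (2.6576, 3.6709).
grad_x = 2*4*2.6576 + 1 = 22.2608
grad_y = 2*3*3.6709 - 2 = 20.0254
Step 2: Gradient step.
x_raw = 2.6576 - 0.01*22.2608 = 2.435
y_raw = 3.6709 - 0.01*20.0254 = 3.4706
Step 3: Project onto [0, 1].
x_proj = clip(2.435) = 1.0
y_proj = clip(3.4706) = 1.0
Step 4: Evaluate f.
f(1.0, 1.0) = 6.0


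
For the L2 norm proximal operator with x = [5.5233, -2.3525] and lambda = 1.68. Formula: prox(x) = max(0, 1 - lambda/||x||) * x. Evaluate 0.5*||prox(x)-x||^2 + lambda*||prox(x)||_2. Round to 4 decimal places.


Step 1: Compute ||x||.
||x|| = 6.0034
Step 2: Compute scaling factor.
scale = max(0, 1 - 1.68/6.0034) = 0.7202
Step 3: prox(x) = [3.9777, -1.6942]
||prox(x)|| = 4.3234
Step 4: Proximal objective.
0.5*||prox-x||^2 = 1.4112
lambda*||prox|| = 7.2633
Total = 8.6746


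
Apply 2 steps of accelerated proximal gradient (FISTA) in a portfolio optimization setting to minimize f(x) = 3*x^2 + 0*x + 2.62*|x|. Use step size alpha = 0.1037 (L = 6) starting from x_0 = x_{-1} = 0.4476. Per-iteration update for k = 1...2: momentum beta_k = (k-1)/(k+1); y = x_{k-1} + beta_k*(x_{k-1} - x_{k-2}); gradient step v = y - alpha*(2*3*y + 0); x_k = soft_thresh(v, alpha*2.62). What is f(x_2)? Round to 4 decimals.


FISTA on f(x) = 3*x^2 + 0*x + 2.62*|x|
L = 6, alpha = 0.1037
Iteration 1: beta = 0.0, y = 0.4476 + 0.0*(0.4476 - 0.4476) = 0.4476
  grad(y) = 2.6856, v = y - alpha*grad = 0.1691
  prox(v) = soft_thresh(0.1691, 0.2717) = 0.0
Iteration 2: beta = 0.3333, y = 0.0 + 0.3333*(0.0 - 0.4476) = -0.1492
  grad(y) = -0.8952, v = y - alpha*grad = -0.0564
  prox(v) = soft_thresh(-0.0564, 0.2717) = 0.0
f(x_2) = 3*0.0^2 + 0*0.0 + 2.62*|0.0| = 0.0


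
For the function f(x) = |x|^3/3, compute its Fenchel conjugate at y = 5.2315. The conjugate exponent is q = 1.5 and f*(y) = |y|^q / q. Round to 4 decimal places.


The conjugate exponent q satisfies 1/p + 1/q = 1.
p = 3, so q = 3/(3 - 1) = 1.5
|y|^q = 5.2315^1.5 = 11.9657
f*(5.2315) = 11.9657 / 1.5 = 7.9772


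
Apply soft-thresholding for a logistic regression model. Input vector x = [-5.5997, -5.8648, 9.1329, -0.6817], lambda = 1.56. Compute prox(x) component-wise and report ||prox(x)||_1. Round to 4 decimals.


Soft-thresholding with lambda = 1.56:
prox(-5.5997) = sign(-5.5997)*max(|-5.5997| - 1.56, 0) = -4.0397
prox(-5.8648) = sign(-5.8648)*max(|-5.8648| - 1.56, 0) = -4.3048
prox(9.1329) = sign(9.1329)*max(|9.1329| - 1.56, 0) = 7.5729
prox(-0.6817) = sign(-0.6817)*max(|-0.6817| - 1.56, 0) = 0.0
prox(x) = [-4.0397, -4.3048, 7.5729, 0.0]
||prox(x)||_1 = 4.0397 + 4.3048 + 7.5729 + 0.0 = 15.9174


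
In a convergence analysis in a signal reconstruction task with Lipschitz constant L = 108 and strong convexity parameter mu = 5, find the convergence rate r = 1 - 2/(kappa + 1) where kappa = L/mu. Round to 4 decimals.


Step 1: Compute the condition number.
kappa = L/mu = 108/5 = 21.6
Step 2: Compute the convergence rate.
r = 1 - 2/(kappa + 1) = 1 - 2*mu/(L + mu) = (L - mu)/(L + mu) = 103/113 = 0.9115


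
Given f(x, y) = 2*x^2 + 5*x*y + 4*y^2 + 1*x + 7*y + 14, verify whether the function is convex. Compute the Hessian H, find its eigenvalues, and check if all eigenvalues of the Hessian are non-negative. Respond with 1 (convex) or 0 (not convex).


The Hessian of f(x,y) = 2*x^2 + 5*x*y + 4*y^2 + 1*x + 7*y + 14 is:
H = [[4, 5], [5, 8]]
Trace = 4 + 8 = 12
Determinant = 4*8 - (5)^2 = 7
Discriminant = (12)^2 - 4*7 = 116.0
Eigenvalues: lambda_1 = 0.6148, lambda_2 = 11.3852
The function is convex.

1


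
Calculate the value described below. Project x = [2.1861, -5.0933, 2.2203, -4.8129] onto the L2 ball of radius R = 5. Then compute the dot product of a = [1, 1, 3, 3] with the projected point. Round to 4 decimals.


Step 1: Compute ||x|| (intermediates to 6 decimals).
||x|| = sqrt(2.1861^2 + (-5.0933)^2 + 2.2203^2 + (-4.8129)^2) = 7.66906
Step 2: Project.
Since ||x|| > R, scale = R/||x|| = 5/7.66906 = 0.65197, proj(x) = scale * x
proj(x) = [1.425272, -3.320679, 1.447569, -3.137866]
Step 3: Dot product.
a^T * proj(x) = 1*1.425272 + 1*(-3.320679) + 3*1.447569 + 3*(-3.137866) = -6.9663


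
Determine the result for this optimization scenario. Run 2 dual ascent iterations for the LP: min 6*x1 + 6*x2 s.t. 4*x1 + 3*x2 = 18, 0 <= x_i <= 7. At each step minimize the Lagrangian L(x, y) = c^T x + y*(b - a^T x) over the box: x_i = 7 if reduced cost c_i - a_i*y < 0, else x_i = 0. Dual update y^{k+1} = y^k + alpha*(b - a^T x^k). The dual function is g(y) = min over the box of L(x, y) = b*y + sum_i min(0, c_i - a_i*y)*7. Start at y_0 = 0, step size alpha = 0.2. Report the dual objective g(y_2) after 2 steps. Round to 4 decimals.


Dual ascent for LP: min 6*x1 + 6*x2, 4*x1 + 3*x2 = 18, 0 <= x_i <= 7
Step 1: y^k = 0.0, reduced costs: (6.0, 6.0)
  x^k = (0.0, 0.0), subgradient = b - a^T x = 18.0
  y^{k+1} = 0.0 + 0.2*18.0 = 3.6
Step 2: y^k = 3.6, reduced costs: (-8.4, -4.8)
  x^k = (7.0, 7.0), subgradient = b - a^T x = -31.0
  y^{k+1} = 3.6 + 0.2*-31.0 = -2.6
Dual objective at y_2 = -2.6: reduced costs (16.4, 13.8), box minimizer x = (0.0, 0.0)
g(y_2) = b*y + (c1 - a1*y)*x1 + (c2 - a2*y)*x2 = 18*(-2.6) + 16.4*0.0 + 13.8*0.0 = -46.8 + 0.0 + 0.0 = -46.8
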